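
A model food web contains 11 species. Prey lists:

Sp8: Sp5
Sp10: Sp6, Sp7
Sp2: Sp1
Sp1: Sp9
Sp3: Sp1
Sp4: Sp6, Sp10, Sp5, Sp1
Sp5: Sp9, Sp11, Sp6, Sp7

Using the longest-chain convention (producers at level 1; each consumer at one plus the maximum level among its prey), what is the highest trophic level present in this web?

Producers (level 1): Sp9, Sp11, Sp6, Sp7.
Sp9 → Sp1 → Sp2 gives Sp2 level 3.
No species has a prey at level 3, so no species reaches level 4.

3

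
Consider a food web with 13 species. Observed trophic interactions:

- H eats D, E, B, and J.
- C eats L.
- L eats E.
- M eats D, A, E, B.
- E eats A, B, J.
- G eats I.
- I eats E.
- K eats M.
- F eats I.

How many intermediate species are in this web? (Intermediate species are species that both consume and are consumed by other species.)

4

Intermediate species (has both prey and predators): E, I, L, M.
Count: 4.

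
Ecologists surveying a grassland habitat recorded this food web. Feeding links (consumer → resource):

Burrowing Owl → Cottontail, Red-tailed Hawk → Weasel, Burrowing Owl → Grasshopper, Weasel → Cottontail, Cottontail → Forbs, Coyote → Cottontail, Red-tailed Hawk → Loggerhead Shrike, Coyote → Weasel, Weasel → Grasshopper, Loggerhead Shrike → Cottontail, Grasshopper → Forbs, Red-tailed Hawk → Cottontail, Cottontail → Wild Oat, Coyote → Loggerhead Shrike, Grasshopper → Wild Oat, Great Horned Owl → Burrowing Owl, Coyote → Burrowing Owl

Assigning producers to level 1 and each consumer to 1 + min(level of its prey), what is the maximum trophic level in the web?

Producers (level 1): Wild Oat, Forbs.
Following each consumer down to its lowest-level prey: Wild Oat → Grasshopper → Burrowing Owl → Great Horned Owl (levels 1 through 4).
All prey of Great Horned Owl (Burrowing Owl 3) are at level 3 or above, so Great Horned Owl is at level 1 + 3 = 4.
Every consumer has at least one prey at level 3 or below, so none exceeds level 4.

4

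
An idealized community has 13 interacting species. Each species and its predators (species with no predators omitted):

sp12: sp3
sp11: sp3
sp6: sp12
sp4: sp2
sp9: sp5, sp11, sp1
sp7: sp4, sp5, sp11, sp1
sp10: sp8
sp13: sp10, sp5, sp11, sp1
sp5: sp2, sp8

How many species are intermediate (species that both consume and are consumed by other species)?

5

Intermediate species (has both prey and predators): sp10, sp4, sp12, sp5, sp11.
Count: 5.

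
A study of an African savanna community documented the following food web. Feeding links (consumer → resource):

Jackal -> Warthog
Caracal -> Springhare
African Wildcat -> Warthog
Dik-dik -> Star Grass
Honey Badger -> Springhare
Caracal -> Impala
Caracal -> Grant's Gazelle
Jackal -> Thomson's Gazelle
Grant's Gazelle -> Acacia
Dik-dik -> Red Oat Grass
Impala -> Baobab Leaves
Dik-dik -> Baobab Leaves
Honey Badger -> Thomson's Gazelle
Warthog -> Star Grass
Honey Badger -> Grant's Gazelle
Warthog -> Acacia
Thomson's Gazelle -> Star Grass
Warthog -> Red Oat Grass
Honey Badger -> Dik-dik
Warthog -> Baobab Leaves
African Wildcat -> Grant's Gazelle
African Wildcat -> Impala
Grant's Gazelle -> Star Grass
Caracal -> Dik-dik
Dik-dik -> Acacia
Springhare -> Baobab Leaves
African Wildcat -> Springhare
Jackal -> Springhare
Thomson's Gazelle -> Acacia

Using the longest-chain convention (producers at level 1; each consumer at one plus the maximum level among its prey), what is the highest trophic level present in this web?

Producers (level 1): Red Oat Grass, Acacia, Baobab Leaves, Star Grass.
Acacia → Grant's Gazelle → African Wildcat gives African Wildcat level 3.
No species has a prey at level 3, so no species reaches level 4.

3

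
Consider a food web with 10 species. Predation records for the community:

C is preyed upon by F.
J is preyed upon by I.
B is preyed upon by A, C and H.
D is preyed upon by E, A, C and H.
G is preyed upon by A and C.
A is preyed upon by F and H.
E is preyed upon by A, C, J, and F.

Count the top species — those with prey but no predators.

3

Top species (has prey, but nothing eats it): H, F, I.
Count: 3.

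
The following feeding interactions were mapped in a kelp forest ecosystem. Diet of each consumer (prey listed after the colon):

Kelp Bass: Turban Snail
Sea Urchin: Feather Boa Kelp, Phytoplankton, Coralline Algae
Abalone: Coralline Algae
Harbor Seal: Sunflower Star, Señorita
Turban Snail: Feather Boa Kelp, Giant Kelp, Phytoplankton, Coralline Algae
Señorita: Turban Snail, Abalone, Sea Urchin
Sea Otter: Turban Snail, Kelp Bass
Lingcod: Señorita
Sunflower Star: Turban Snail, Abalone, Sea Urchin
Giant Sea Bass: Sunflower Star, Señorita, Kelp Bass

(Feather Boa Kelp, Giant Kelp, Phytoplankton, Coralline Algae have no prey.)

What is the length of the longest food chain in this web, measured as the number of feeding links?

One longest chain: Feather Boa Kelp → Turban Snail → Señorita → Lingcod.
It has 4 species and 3 links.

3 links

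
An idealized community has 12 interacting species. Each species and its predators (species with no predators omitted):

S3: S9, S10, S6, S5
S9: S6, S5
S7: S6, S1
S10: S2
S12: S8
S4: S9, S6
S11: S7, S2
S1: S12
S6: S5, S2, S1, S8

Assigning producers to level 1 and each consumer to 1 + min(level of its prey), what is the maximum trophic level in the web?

Producers (level 1): S4, S11, S3.
Following each consumer down to its lowest-level prey: S11 → S7 → S1 → S12 (levels 1 through 4).
All prey of S12 (S1 3) are at level 3 or above, so S12 is at level 1 + 3 = 4.
Every consumer has at least one prey at level 3 or below, so none exceeds level 4.

4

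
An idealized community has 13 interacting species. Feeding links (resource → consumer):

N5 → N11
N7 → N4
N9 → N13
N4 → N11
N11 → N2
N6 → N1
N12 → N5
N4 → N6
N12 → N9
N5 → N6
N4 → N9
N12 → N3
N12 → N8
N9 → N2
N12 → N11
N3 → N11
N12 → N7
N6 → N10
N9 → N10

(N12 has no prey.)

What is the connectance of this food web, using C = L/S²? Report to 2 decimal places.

C = 0.11

The web has S = 13 species and L = 19 feeding links.
C = L / S² = 19 / 169 = 0.1124 ≈ 0.11.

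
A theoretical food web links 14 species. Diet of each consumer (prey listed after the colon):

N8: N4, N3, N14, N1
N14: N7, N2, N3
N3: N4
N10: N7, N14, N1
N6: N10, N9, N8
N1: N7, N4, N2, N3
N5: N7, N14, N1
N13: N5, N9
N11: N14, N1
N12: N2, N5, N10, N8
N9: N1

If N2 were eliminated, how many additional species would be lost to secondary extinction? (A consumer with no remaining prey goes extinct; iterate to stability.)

Remove N2.
Every predator of it retains at least one other prey: N14 still has N7, N3; N1 still has N7, N4, N3; N12 still has N5, N10, N8.
No consumer loses all prey, so no secondary extinctions occur.

0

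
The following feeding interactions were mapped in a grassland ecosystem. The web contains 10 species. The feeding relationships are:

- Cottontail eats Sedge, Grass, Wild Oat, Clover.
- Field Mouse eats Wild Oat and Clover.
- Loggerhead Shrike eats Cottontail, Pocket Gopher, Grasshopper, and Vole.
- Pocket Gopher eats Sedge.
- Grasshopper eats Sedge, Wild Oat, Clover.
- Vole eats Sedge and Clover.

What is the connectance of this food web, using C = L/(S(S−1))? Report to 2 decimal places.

The web has S = 10 species and L = 16 feeding links.
C = L / (S(S−1)) = 16 / 90 = 0.1778 ≈ 0.18.

C = 0.18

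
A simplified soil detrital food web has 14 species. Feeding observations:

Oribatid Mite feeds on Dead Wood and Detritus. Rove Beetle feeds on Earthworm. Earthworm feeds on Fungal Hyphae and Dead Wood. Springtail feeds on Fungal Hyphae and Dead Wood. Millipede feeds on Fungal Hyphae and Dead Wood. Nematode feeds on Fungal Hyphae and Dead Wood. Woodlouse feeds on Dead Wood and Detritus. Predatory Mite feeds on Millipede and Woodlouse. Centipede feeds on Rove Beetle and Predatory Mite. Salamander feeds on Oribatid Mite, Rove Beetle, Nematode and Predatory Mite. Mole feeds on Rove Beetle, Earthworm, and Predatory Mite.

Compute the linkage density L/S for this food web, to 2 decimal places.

There are L = 24 links among S = 14 species.
L/S = 24/14 = 1.7143 ≈ 1.71.

L/S = 1.71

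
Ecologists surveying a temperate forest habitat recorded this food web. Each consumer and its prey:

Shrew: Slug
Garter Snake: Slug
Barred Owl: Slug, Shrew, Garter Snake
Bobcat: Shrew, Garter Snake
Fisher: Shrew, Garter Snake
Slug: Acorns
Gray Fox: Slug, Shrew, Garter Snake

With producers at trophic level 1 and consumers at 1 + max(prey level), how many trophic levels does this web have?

4

Producers (level 1): Acorns.
Acorns → Slug → Shrew → Fisher gives Fisher level 4.
No species has a prey at level 4, so no species reaches level 5.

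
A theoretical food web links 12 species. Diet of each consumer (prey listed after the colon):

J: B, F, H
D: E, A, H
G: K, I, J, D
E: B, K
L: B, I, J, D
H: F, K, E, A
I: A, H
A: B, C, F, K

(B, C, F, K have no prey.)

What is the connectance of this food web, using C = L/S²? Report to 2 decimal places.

The web has S = 12 species and L = 26 feeding links.
C = L / S² = 26 / 144 = 0.1806 ≈ 0.18.

C = 0.18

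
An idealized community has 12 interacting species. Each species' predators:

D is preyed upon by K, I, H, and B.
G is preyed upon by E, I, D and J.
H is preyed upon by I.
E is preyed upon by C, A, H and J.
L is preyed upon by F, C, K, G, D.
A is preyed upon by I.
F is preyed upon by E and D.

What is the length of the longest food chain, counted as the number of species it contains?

5 species

One longest chain: L → F → D → H → I.
It has 5 species and 4 links.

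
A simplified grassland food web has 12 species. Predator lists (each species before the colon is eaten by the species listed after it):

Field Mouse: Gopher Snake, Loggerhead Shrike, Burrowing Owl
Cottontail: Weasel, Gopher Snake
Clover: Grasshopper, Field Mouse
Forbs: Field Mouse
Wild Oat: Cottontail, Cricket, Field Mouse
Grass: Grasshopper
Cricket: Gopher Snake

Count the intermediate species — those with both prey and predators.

3

Intermediate species (has both prey and predators): Cottontail, Cricket, Field Mouse.
Count: 3.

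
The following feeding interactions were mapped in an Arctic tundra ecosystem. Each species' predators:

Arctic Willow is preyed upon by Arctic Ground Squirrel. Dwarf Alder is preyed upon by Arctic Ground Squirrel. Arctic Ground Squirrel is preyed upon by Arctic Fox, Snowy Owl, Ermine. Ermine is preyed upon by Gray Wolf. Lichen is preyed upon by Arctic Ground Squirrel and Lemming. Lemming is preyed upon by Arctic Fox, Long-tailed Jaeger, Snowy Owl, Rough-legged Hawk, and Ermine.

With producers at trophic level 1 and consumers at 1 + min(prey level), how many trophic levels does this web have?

Producers (level 1): Arctic Willow, Dwarf Alder, Lichen.
Following each consumer down to its lowest-level prey: Arctic Willow → Arctic Ground Squirrel → Ermine → Gray Wolf (levels 1 through 4).
All prey of Gray Wolf (Ermine 3) are at level 3 or above, so Gray Wolf is at level 1 + 3 = 4.
Every consumer has at least one prey at level 3 or below, so none exceeds level 4.

4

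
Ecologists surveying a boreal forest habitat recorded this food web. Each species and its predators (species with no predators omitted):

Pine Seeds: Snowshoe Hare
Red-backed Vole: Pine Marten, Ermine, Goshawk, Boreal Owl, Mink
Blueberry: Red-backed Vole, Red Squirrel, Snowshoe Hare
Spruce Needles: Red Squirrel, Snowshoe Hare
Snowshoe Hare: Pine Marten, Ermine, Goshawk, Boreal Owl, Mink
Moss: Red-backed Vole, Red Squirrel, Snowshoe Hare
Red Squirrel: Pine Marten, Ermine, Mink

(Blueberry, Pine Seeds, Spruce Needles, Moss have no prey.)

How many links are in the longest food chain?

2 links

One longest chain: Blueberry → Red-backed Vole → Pine Marten.
It has 3 species and 2 links.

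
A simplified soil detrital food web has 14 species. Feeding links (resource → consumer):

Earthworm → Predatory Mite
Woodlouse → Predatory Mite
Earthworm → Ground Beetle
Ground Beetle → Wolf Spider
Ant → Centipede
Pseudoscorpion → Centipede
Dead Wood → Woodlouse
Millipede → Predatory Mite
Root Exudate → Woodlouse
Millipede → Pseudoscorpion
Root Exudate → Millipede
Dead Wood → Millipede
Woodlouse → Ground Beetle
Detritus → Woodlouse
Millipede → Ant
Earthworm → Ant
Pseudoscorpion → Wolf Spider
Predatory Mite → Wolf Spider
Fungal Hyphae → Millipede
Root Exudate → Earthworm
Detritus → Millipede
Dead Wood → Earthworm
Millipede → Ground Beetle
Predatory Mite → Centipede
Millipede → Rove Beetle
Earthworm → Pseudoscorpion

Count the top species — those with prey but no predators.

Top species (has prey, but nothing eats it): Rove Beetle, Centipede, Wolf Spider.
Count: 3.

3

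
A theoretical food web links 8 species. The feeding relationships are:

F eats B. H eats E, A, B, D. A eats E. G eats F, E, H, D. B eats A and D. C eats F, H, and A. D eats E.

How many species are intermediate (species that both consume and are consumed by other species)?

Intermediate species (has both prey and predators): D, A, B, H, F.
Count: 5.

5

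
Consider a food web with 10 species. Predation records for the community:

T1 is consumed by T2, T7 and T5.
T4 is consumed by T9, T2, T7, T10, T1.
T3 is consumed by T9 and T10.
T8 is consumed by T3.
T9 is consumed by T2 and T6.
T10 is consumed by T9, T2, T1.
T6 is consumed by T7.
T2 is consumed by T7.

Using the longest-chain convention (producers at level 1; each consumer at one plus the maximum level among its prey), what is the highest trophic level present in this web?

6

Producers (level 1): T8, T4.
T8 → T3 → T10 → T9 → T6 → T7 gives T7 level 6.
No species has a prey at level 6, so no species reaches level 7.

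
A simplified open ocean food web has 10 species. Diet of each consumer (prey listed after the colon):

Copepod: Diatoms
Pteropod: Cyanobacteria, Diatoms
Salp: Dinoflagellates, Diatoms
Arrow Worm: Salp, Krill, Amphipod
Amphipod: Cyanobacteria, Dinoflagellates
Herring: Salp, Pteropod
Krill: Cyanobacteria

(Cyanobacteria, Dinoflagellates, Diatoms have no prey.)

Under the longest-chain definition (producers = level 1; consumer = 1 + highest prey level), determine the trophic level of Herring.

Dinoflagellates is a producer → level 1.
Salp eats Dinoflagellates (level 1); other prey at levels: Diatoms 1 → level 2.
Herring eats Salp (level 2); other prey at levels: Pteropod 2 → level 3.

Trophic level 3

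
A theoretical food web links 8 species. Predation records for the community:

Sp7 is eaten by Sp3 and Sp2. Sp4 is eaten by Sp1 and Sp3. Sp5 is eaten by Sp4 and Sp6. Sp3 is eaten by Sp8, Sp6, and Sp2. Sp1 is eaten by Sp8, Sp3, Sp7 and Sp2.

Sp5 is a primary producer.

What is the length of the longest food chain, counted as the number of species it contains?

One longest chain: Sp5 → Sp4 → Sp1 → Sp7 → Sp3 → Sp8.
It has 6 species and 5 links.

6 species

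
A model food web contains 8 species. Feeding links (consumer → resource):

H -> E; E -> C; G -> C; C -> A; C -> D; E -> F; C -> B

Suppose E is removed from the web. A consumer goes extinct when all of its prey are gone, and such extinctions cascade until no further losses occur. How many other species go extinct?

Remove E.
Round 1: H (all prey gone) → extinct.
No further losses. Total secondary extinctions: 1.

1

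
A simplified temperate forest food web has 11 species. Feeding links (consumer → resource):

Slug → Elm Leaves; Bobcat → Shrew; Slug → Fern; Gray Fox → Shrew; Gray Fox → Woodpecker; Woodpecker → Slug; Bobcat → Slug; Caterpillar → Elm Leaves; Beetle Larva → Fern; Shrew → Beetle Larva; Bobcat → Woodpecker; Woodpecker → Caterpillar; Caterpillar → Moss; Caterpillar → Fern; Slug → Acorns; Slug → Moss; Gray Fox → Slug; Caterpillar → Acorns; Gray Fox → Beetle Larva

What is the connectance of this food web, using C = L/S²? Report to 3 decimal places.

C = 0.157

The web has S = 11 species and L = 19 feeding links.
C = L / S² = 19 / 121 = 0.1570 ≈ 0.157.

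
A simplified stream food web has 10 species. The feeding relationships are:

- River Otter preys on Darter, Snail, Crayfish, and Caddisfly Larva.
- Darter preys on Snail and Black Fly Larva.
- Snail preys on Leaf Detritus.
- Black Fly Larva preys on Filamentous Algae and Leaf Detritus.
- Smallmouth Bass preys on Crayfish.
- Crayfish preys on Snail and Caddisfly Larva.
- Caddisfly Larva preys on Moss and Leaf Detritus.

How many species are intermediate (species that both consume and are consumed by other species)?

Intermediate species (has both prey and predators): Snail, Black Fly Larva, Caddisfly Larva, Darter, Crayfish.
Count: 5.

5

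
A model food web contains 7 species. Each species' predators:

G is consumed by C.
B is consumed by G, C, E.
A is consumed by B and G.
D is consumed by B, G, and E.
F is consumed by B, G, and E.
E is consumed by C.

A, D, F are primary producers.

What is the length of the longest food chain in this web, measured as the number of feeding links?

3 links

One longest chain: A → B → G → C.
It has 4 species and 3 links.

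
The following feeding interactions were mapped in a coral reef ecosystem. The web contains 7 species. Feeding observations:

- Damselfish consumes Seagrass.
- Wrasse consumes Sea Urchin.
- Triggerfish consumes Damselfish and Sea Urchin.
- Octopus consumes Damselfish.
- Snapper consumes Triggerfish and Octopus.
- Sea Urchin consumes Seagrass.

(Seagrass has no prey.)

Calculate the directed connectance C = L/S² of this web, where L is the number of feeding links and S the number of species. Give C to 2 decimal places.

The web has S = 7 species and L = 8 feeding links.
C = L / S² = 8 / 49 = 0.1633 ≈ 0.16.

C = 0.16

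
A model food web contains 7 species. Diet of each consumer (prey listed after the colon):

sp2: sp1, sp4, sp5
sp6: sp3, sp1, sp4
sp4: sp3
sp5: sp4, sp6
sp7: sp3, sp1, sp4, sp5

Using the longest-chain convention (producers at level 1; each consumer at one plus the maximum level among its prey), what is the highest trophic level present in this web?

Producers (level 1): sp3, sp1.
sp3 → sp4 → sp6 → sp5 → sp7 gives sp7 level 5.
No species has a prey at level 5, so no species reaches level 6.

5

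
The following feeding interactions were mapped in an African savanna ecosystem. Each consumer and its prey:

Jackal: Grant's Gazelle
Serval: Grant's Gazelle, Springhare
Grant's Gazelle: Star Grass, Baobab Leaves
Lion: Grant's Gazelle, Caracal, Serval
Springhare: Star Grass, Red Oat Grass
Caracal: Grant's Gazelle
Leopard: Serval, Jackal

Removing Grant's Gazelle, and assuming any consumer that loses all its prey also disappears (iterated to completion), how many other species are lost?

2

Remove Grant's Gazelle.
Round 1: Caracal (all prey gone), Jackal (all prey gone) → extinct.
No further losses. Total secondary extinctions: 2.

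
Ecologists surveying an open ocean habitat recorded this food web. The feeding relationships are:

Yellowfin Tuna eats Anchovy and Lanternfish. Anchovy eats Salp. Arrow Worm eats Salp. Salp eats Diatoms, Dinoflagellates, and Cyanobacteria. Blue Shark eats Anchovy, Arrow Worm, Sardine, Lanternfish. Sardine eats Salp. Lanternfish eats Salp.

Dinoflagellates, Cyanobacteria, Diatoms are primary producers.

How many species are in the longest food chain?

One longest chain: Dinoflagellates → Salp → Arrow Worm → Blue Shark.
It has 4 species and 3 links.

4 species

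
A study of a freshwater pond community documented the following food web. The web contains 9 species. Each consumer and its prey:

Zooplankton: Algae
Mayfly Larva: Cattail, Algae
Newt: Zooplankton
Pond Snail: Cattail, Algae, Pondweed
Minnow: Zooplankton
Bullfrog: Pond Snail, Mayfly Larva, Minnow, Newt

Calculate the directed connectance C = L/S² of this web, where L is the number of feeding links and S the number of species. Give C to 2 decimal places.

C = 0.15

The web has S = 9 species and L = 12 feeding links.
C = L / S² = 12 / 81 = 0.1481 ≈ 0.15.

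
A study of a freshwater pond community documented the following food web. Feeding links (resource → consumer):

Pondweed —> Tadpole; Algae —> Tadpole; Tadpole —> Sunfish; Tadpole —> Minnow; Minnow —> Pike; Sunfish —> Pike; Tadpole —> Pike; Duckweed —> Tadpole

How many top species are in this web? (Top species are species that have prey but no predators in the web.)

1

Top species (has prey, but nothing eats it): Pike.
Count: 1.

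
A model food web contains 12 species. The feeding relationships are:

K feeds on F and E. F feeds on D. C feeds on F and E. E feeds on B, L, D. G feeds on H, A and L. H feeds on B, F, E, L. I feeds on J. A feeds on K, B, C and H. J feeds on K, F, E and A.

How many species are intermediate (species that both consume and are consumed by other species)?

Intermediate species (has both prey and predators): F, E, H, K, C, A, J.
Count: 7.

7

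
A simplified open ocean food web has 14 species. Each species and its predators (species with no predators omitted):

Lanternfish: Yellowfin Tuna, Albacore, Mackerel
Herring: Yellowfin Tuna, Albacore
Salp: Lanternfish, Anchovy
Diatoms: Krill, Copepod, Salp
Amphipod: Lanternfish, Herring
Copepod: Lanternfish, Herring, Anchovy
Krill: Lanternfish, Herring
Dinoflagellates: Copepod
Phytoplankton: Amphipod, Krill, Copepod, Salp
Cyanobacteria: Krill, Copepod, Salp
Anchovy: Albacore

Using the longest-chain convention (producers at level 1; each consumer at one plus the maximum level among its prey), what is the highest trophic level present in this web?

4

Producers (level 1): Diatoms, Phytoplankton, Dinoflagellates, Cyanobacteria.
Phytoplankton → Amphipod → Lanternfish → Albacore gives Albacore level 4.
No species has a prey at level 4, so no species reaches level 5.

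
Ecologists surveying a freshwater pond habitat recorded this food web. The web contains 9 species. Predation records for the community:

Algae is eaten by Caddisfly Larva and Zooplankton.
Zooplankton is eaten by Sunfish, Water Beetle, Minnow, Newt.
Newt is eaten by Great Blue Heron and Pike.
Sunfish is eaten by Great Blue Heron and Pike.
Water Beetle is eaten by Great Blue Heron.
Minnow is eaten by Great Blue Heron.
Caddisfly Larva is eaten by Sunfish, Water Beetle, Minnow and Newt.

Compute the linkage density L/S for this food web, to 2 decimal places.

There are L = 16 links among S = 9 species.
L/S = 16/9 = 1.7778 ≈ 1.78.

L/S = 1.78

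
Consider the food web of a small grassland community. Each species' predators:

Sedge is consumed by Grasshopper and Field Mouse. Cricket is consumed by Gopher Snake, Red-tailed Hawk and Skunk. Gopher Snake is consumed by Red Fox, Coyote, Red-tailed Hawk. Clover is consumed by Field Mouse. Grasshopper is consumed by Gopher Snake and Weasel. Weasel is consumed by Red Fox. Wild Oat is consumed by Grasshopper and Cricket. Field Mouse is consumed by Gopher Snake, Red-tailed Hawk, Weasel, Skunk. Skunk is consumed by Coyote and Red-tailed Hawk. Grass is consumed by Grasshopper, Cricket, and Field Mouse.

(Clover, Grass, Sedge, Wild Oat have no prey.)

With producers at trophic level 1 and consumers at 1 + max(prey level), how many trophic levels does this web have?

4

Producers (level 1): Clover, Grass, Sedge, Wild Oat.
Grass → Grasshopper → Gopher Snake → Red Fox gives Red Fox level 4.
No species has a prey at level 4, so no species reaches level 5.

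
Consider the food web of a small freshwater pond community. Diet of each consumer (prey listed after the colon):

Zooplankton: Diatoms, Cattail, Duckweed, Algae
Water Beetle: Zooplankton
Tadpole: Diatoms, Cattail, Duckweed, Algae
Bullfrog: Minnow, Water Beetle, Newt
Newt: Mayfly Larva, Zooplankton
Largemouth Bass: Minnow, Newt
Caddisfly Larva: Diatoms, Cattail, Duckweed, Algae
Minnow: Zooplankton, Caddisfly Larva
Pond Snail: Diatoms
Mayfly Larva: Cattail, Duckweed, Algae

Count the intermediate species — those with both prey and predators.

Intermediate species (has both prey and predators): Mayfly Larva, Zooplankton, Caddisfly Larva, Minnow, Water Beetle, Newt.
Count: 6.

6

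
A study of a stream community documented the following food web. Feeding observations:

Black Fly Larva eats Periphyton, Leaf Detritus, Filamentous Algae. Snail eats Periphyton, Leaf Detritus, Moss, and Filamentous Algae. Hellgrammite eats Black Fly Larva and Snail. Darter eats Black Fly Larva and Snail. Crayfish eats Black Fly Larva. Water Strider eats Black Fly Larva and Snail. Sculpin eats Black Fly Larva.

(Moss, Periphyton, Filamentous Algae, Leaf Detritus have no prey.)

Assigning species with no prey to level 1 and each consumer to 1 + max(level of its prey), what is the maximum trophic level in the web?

Basal resources (level 1): Moss, Periphyton, Filamentous Algae, Leaf Detritus.
Periphyton → Black Fly Larva → Sculpin gives Sculpin level 3.
No species has a prey at level 3, so no species reaches level 4.

3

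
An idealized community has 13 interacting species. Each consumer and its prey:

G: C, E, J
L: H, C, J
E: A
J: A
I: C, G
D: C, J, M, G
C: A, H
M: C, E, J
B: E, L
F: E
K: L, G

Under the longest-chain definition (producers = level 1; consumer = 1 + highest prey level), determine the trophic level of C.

A is a producer → level 1.
C eats A (level 1); other prey at levels: H 1 → level 2.

Trophic level 2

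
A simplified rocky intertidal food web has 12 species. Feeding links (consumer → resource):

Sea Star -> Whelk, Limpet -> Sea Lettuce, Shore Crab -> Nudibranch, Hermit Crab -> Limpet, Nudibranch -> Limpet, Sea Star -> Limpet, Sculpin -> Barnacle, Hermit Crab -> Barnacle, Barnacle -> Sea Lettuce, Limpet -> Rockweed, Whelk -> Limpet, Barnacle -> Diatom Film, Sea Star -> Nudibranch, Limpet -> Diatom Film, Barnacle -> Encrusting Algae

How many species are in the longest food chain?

4 species

One longest chain: Sea Lettuce → Limpet → Nudibranch → Shore Crab.
It has 4 species and 3 links.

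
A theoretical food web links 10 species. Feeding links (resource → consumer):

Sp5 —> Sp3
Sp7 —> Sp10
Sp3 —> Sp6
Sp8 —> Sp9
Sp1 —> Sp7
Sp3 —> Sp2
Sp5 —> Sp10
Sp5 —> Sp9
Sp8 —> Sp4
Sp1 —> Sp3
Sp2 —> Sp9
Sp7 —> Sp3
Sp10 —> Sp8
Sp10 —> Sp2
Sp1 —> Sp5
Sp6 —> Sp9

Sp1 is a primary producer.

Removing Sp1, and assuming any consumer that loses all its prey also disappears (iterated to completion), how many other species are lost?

9

Remove Sp1.
Round 1: Sp7 (all prey gone), Sp5 (all prey gone) → extinct.
Round 2: Sp10 (all prey gone), Sp3 (all prey gone) → extinct.
Round 3: Sp8 (all prey gone), Sp6 (all prey gone), Sp2 (all prey gone) → extinct.
Round 4: Sp4 (all prey gone), Sp9 (all prey gone) → extinct.
No further losses. Total secondary extinctions: 9.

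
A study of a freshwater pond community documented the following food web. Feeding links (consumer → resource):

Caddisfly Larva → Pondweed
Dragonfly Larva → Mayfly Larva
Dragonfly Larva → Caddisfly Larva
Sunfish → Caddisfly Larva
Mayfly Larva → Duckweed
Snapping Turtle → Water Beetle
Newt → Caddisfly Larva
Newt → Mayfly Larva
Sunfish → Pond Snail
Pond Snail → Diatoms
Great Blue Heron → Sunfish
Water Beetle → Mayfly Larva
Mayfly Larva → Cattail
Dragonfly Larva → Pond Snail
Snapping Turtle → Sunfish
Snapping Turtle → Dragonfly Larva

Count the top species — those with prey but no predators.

Top species (has prey, but nothing eats it): Newt, Great Blue Heron, Snapping Turtle.
Count: 3.

3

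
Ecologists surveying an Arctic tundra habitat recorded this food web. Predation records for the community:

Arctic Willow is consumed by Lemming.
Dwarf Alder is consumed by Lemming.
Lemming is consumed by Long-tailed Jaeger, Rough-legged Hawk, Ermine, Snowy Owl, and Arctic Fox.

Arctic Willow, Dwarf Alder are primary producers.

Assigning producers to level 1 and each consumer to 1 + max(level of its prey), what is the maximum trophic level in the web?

3

Producers (level 1): Arctic Willow, Dwarf Alder.
Arctic Willow → Lemming → Arctic Fox gives Arctic Fox level 3.
No species has a prey at level 3, so no species reaches level 4.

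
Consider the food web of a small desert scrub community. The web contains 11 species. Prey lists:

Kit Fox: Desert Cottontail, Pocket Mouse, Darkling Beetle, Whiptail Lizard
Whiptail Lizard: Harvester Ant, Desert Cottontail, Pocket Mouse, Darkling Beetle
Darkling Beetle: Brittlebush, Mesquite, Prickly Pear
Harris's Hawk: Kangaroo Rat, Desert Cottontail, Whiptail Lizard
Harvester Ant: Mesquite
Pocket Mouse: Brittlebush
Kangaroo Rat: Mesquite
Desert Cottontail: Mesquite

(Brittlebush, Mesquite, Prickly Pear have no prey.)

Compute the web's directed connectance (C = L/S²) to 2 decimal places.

The web has S = 11 species and L = 18 feeding links.
C = L / S² = 18 / 121 = 0.1488 ≈ 0.15.

C = 0.15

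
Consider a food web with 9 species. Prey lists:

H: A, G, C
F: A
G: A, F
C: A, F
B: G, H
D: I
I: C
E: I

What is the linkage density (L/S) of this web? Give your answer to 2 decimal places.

L/S = 1.44

There are L = 13 links among S = 9 species.
L/S = 13/9 = 1.4444 ≈ 1.44.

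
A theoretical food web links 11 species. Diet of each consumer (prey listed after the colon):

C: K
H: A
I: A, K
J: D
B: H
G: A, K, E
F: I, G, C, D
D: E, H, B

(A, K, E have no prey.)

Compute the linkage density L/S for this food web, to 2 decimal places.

There are L = 16 links among S = 11 species.
L/S = 16/11 = 1.4545 ≈ 1.45.

L/S = 1.45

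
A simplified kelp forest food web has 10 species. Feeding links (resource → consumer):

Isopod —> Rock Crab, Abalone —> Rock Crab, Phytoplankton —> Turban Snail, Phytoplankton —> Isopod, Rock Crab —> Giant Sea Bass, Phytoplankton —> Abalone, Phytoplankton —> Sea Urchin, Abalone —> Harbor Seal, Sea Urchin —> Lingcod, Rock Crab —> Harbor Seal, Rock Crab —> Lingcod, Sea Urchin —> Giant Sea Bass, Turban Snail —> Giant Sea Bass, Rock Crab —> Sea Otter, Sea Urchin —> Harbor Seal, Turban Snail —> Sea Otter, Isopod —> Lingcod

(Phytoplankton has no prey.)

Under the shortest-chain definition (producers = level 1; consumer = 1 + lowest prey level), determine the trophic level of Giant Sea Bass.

Trophic level 3

Phytoplankton is a producer → level 1.
Turban Snail eats Phytoplankton → level 2.
Giant Sea Bass eats Turban Snail → level 3.
No prey of Giant Sea Bass is below level 2, so 3 is the minimum.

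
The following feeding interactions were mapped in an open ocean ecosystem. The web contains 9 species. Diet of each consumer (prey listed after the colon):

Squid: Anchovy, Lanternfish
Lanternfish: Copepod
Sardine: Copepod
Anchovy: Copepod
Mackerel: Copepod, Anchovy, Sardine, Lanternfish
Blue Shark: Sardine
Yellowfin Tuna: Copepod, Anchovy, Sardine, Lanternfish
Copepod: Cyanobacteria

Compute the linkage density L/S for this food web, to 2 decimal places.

L/S = 1.67

There are L = 15 links among S = 9 species.
L/S = 15/9 = 1.6667 ≈ 1.67.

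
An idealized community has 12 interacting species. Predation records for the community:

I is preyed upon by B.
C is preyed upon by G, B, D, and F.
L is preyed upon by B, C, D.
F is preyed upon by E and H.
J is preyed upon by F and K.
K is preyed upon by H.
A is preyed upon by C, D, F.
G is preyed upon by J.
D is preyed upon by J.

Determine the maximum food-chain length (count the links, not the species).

5 links

One longest chain: A → C → D → J → K → H.
It has 6 species and 5 links.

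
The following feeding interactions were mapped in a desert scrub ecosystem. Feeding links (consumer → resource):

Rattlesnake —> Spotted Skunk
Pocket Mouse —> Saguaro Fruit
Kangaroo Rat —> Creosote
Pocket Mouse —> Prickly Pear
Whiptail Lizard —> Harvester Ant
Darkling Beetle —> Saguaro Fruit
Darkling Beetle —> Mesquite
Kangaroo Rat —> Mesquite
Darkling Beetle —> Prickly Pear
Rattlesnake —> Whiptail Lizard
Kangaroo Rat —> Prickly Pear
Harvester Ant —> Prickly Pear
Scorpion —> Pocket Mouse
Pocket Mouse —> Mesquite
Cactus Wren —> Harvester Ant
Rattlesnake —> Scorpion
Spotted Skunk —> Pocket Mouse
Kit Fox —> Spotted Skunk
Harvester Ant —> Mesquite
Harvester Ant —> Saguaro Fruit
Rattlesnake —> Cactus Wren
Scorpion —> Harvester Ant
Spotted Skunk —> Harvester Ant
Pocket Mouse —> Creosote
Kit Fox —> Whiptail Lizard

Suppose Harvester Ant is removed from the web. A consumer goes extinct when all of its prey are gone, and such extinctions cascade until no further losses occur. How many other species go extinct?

2

Remove Harvester Ant.
Round 1: Whiptail Lizard (all prey gone), Cactus Wren (all prey gone) → extinct.
No further losses. Total secondary extinctions: 2.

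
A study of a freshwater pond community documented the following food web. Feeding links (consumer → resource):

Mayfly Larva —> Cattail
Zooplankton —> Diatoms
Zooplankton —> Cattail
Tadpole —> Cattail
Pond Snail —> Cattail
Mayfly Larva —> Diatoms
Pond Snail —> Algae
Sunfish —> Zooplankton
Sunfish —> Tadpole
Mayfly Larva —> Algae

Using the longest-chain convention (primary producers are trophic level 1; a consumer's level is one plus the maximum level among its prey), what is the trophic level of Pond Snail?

Algae is a producer → level 1.
Pond Snail eats Algae (level 1); other prey at levels: Cattail 1 → level 2.

Trophic level 2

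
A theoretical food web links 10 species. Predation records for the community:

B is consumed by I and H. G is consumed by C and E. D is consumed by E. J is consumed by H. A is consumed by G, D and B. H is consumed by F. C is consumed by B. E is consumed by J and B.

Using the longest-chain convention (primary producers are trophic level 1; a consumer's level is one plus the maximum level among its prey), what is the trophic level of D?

Trophic level 2

A is a producer → level 1.
D eats A → level 2.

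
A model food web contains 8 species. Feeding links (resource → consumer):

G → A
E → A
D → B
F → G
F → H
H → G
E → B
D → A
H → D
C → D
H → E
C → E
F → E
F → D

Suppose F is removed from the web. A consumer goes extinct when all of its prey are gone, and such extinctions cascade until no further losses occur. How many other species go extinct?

Remove F.
Round 1: H (all prey gone) → extinct.
Round 2: G (all prey gone) → extinct.
No further losses. Total secondary extinctions: 2.

2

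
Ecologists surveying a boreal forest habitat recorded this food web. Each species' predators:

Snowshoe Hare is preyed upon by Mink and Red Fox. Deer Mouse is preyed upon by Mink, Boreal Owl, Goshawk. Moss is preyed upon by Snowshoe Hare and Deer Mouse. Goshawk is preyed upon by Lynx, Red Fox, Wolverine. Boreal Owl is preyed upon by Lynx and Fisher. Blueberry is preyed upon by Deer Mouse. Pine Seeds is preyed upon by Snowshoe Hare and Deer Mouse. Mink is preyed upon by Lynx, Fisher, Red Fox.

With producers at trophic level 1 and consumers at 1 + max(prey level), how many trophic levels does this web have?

Producers (level 1): Pine Seeds, Blueberry, Moss.
Pine Seeds → Deer Mouse → Boreal Owl → Fisher gives Fisher level 4.
No species has a prey at level 4, so no species reaches level 5.

4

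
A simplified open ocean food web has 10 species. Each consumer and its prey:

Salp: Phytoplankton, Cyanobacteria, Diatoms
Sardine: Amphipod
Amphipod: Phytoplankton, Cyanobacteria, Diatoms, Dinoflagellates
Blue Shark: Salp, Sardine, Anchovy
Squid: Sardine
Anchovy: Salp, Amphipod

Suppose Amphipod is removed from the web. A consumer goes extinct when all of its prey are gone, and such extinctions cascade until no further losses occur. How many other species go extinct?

2

Remove Amphipod.
Round 1: Sardine (all prey gone) → extinct.
Round 2: Squid (all prey gone) → extinct.
No further losses. Total secondary extinctions: 2.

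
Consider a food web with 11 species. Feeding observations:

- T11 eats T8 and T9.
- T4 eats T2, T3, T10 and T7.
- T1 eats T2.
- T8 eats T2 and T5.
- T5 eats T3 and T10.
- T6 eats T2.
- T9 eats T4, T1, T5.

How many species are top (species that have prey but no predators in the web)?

Top species (has prey, but nothing eats it): T6, T11.
Count: 2.

2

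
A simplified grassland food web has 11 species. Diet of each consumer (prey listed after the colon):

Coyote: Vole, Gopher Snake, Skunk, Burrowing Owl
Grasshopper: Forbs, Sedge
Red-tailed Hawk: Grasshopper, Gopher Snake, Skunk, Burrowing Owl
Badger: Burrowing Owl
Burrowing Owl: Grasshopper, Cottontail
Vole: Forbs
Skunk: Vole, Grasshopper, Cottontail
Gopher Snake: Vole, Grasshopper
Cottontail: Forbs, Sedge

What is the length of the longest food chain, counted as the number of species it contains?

4 species

One longest chain: Forbs → Grasshopper → Burrowing Owl → Badger.
It has 4 species and 3 links.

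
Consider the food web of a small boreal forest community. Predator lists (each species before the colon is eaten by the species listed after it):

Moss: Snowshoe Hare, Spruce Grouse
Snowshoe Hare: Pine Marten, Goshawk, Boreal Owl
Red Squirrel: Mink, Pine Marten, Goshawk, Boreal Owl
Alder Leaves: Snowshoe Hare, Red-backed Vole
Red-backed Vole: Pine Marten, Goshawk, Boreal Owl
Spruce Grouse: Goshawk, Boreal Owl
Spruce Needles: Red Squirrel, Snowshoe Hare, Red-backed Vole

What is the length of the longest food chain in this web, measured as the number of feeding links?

2 links

One longest chain: Spruce Needles → Red Squirrel → Mink.
It has 3 species and 2 links.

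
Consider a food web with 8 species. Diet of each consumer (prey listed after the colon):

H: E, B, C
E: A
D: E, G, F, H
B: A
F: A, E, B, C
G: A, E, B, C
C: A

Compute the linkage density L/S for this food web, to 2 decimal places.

There are L = 18 links among S = 8 species.
L/S = 18/8 = 2.2500 ≈ 2.25.

L/S = 2.25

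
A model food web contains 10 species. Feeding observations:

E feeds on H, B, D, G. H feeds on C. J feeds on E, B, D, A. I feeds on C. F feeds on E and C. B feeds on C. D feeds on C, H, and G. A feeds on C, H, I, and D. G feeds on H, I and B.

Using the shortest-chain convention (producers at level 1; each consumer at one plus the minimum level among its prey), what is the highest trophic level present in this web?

3

Producers (level 1): C.
Following each consumer down to its lowest-level prey: C → B → E (levels 1 through 3).
All prey of E (B 2, H 2, D 2, G 3) are at level 2 or above, so E is at level 1 + 2 = 3.
Every consumer has at least one prey at level 2 or below, so none exceeds level 3.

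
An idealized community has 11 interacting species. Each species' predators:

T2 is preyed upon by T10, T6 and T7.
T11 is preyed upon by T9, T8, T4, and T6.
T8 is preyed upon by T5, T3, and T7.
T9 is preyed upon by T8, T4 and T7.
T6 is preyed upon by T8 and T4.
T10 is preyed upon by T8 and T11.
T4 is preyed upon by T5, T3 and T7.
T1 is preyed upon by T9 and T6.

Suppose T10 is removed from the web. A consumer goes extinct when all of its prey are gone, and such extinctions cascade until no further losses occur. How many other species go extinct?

Remove T10.
Round 1: T11 (all prey gone) → extinct.
No further losses. Total secondary extinctions: 1.

1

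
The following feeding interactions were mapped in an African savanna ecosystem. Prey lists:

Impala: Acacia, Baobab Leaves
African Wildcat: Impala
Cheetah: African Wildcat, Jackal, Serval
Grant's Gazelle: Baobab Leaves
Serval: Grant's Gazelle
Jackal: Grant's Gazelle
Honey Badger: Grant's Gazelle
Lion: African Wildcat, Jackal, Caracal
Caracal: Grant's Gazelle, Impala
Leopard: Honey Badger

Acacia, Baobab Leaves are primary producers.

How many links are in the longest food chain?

3 links

One longest chain: Baobab Leaves → Grant's Gazelle → Serval → Cheetah.
It has 4 species and 3 links.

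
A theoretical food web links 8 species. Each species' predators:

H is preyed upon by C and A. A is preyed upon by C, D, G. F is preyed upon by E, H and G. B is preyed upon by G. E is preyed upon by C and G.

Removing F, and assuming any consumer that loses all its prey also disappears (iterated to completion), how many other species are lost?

Remove F.
Round 1: E (all prey gone), H (all prey gone) → extinct.
Round 2: A (all prey gone) → extinct.
Round 3: D (all prey gone), C (all prey gone) → extinct.
No further losses. Total secondary extinctions: 5.

5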